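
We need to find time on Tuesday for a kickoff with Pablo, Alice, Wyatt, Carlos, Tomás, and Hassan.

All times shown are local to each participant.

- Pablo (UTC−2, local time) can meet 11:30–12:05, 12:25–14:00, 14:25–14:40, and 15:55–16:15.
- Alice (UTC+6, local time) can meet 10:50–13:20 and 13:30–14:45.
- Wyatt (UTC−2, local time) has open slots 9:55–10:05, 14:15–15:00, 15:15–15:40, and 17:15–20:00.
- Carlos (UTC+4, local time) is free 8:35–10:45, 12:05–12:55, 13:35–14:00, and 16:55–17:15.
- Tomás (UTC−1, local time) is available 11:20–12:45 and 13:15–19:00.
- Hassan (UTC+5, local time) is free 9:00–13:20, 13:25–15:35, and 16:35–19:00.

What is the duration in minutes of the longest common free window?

Pablo → UTC: 13:30–14:05, 14:25–16:00, 16:25–16:40, 17:55–18:15.
Alice → UTC: 04:50–07:20, 07:30–08:45.
Wyatt → UTC: 11:55–12:05, 16:15–17:00, 17:15–17:40, 19:15–22:00.
Carlos → UTC: 04:35–06:45, 08:05–08:55, 09:35–10:00, 12:55–13:15.
Tomás → UTC: 12:20–13:45, 14:15–20:00.
Hassan → UTC: 04:00–08:20, 08:25–10:35, 11:35–14:00.
Pablo ∩ Alice: (none).
Pablo ∩ Alice ∩ Wyatt: (none).
Pablo ∩ Alice ∩ Wyatt ∩ Carlos: (none).
Pablo ∩ Alice ∩ Wyatt ∩ Carlos ∩ Tomás: (none).
Pablo ∩ Alice ∩ Wyatt ∩ Carlos ∩ Tomás ∩ Hassan: (none).
No common window.

0 minutes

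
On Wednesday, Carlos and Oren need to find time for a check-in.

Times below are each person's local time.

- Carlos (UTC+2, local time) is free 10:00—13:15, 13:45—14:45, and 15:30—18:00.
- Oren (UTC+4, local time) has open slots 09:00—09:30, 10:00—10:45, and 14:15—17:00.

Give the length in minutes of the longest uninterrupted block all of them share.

Carlos → UTC: 08:00–11:15, 11:45–12:45, 13:30–16:00.
Oren → UTC: 05:00–05:30, 06:00–06:45, 10:15–13:00.
Carlos ∩ Oren: 10:15–11:15, 11:45–12:45.
Common window lengths: 60, 60 min; longest is 60.

60 minutes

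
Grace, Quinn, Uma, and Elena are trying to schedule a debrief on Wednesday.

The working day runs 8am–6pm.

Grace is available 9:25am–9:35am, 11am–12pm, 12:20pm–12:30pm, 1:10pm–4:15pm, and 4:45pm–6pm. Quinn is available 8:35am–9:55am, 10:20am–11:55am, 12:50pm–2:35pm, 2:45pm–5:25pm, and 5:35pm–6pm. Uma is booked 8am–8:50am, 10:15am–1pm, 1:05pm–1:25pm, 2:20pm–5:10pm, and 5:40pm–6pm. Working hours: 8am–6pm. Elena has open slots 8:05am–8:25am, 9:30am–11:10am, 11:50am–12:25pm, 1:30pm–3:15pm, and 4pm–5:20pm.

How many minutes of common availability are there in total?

65 minutes

Uma free within 08:00–18:00: 08:50–10:15, 13:00–13:05, 13:25–14:20, 17:10–17:40.
Grace ∩ Quinn: 09:25–09:35, 11:00–11:55, 13:10–14:35, 14:45–16:15, 16:45–17:25, 17:35–18:00.
Grace ∩ Quinn ∩ Uma: 09:25–09:35, 13:25–14:20, 17:10–17:25, 17:35–17:40.
Grace ∩ Quinn ∩ Uma ∩ Elena: 09:30–09:35, 13:30–14:20, 17:10–17:20.
Total common minutes: 5 + 50 + 10 = 65.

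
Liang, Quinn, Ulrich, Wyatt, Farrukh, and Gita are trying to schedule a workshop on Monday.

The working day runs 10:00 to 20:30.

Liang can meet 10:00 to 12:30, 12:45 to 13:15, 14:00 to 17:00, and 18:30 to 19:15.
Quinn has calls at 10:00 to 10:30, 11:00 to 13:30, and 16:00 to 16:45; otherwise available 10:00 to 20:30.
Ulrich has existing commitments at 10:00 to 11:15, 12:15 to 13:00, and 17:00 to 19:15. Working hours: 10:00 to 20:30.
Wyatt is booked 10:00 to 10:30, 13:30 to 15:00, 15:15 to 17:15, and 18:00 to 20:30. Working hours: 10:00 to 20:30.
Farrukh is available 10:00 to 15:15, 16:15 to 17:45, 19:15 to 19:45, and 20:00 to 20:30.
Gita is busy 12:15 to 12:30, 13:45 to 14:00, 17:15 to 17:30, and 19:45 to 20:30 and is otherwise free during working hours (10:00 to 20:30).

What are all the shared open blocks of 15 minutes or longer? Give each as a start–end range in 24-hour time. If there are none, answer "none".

Quinn free within 10:00–20:30: 10:30–11:00, 13:30–16:00, 16:45–20:30.
Ulrich free within 10:00–20:30: 11:15–12:15, 13:00–17:00, 19:15–20:30.
Wyatt free within 10:00–20:30: 10:30–13:30, 15:00–15:15, 17:15–18:00.
Gita free within 10:00–20:30: 10:00–12:15, 12:30–13:45, 14:00–17:15, 17:30–19:45.
Liang ∩ Quinn: 10:30–11:00, 14:00–16:00, 16:45–17:00, 18:30–19:15.
Liang ∩ Quinn ∩ Ulrich: 14:00–16:00, 16:45–17:00.
Liang ∩ Quinn ∩ Ulrich ∩ Wyatt: 15:00–15:15.
Liang ∩ Quinn ∩ Ulrich ∩ Wyatt ∩ Farrukh: 15:00–15:15.
Liang ∩ Quinn ∩ Ulrich ∩ Wyatt ∩ Farrukh ∩ Gita: 15:00–15:15.
Windows ≥ 15 min: 15:00–15:15.

15:00–15:15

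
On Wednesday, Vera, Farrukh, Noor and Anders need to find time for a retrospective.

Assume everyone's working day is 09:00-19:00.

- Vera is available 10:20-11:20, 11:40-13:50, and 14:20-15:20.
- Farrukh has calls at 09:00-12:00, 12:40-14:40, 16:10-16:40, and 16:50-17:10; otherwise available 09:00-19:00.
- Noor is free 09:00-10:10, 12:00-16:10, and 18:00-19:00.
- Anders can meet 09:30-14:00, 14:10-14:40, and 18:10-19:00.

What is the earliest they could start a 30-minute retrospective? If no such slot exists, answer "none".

12:00

Farrukh free within 09:00–19:00: 12:00–12:40, 14:40–16:10, 16:40–16:50, 17:10–19:00.
Vera ∩ Farrukh: 12:00–12:40, 14:40–15:20.
Vera ∩ Farrukh ∩ Noor: 12:00–12:40, 14:40–15:20.
Vera ∩ Farrukh ∩ Noor ∩ Anders: 12:00–12:40.
Windows ≥ 30 min: 12:00–12:40.
Earliest such window starts at 12:00.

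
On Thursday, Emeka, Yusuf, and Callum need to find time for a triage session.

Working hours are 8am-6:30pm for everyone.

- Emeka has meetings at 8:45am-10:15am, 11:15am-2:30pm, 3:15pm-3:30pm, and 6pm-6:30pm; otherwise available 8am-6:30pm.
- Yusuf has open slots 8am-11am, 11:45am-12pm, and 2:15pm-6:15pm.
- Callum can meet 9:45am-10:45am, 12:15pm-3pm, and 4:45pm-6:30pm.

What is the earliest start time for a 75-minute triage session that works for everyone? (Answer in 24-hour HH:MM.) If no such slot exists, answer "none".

16:45

Emeka free within 08:00–18:30: 08:00–08:45, 10:15–11:15, 14:30–15:15, 15:30–18:00.
Emeka ∩ Yusuf: 08:00–08:45, 10:15–11:00, 14:30–15:15, 15:30–18:00.
Emeka ∩ Yusuf ∩ Callum: 10:15–10:45, 14:30–15:00, 16:45–18:00.
Windows ≥ 75 min: 16:45–18:00.
Earliest such window starts at 16:45.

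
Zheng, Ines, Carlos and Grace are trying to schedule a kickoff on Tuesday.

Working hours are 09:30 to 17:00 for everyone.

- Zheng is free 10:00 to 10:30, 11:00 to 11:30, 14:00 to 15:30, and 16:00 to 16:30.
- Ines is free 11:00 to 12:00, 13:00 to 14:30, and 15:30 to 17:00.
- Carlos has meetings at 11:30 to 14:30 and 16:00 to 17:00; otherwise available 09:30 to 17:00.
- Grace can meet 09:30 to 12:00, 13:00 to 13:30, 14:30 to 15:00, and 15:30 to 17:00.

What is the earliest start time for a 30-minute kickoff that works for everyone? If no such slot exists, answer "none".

11:00

Carlos free within 09:30–17:00: 09:30–11:30, 14:30–16:00.
Zheng ∩ Ines: 11:00–11:30, 14:00–14:30, 16:00–16:30.
Zheng ∩ Ines ∩ Carlos: 11:00–11:30.
Zheng ∩ Ines ∩ Carlos ∩ Grace: 11:00–11:30.
Windows ≥ 30 min: 11:00–11:30.
Earliest such window starts at 11:00.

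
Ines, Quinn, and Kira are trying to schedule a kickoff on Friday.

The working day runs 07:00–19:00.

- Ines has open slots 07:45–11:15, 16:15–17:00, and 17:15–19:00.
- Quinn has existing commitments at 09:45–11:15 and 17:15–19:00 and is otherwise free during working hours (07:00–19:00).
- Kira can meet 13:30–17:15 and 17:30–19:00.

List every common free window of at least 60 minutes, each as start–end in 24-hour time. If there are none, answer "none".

none

Quinn free within 07:00–19:00: 07:00–09:45, 11:15–17:15.
Ines ∩ Quinn: 07:45–09:45, 16:15–17:00.
Ines ∩ Quinn ∩ Kira: 16:15–17:00.
Windows ≥ 60 min: (none).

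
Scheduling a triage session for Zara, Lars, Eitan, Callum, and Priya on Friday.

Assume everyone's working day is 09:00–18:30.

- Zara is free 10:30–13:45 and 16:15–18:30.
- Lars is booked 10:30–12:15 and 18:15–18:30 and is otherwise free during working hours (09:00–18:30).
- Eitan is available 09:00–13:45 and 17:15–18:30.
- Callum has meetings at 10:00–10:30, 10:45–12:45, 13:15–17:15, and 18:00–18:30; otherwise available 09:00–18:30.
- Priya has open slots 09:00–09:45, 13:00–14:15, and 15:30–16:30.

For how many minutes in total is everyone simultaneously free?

Lars free within 09:00–18:30: 09:00–10:30, 12:15–18:15.
Callum free within 09:00–18:30: 09:00–10:00, 10:30–10:45, 12:45–13:15, 17:15–18:00.
Zara ∩ Lars: 12:15–13:45, 16:15–18:15.
Zara ∩ Lars ∩ Eitan: 12:15–13:45, 17:15–18:15.
Zara ∩ Lars ∩ Eitan ∩ Callum: 12:45–13:15, 17:15–18:00.
Zara ∩ Lars ∩ Eitan ∩ Callum ∩ Priya: 13:00–13:15.
Total common minutes: 15.

15 minutes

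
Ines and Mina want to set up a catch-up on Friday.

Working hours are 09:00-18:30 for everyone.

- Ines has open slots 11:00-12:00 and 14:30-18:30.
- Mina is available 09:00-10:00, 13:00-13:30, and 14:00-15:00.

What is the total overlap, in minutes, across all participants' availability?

Ines ∩ Mina: 14:30–15:00.
Total common minutes: 30.

30 minutes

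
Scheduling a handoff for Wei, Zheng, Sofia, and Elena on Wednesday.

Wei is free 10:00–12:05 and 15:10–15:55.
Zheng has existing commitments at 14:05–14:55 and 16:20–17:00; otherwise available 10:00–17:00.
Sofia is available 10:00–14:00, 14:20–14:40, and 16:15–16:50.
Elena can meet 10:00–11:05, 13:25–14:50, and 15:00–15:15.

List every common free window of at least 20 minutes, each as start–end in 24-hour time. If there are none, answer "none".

Zheng free within 10:00–17:00: 10:00–14:05, 14:55–16:20.
Wei ∩ Zheng: 10:00–12:05, 15:10–15:55.
Wei ∩ Zheng ∩ Sofia: 10:00–12:05.
Wei ∩ Zheng ∩ Sofia ∩ Elena: 10:00–11:05.
Windows ≥ 20 min: 10:00–11:05.

10:00–11:05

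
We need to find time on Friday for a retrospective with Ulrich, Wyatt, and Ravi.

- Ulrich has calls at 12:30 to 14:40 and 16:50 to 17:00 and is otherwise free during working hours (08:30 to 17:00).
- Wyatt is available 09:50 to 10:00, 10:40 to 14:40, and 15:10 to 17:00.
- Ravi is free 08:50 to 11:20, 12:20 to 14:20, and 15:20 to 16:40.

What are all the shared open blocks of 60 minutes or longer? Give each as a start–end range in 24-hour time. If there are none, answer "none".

15:20–16:40

Ulrich free within 08:30–17:00: 08:30–12:30, 14:40–16:50.
Ulrich ∩ Wyatt: 09:50–10:00, 10:40–12:30, 15:10–16:50.
Ulrich ∩ Wyatt ∩ Ravi: 09:50–10:00, 10:40–11:20, 12:20–12:30, 15:20–16:40.
Windows ≥ 60 min: 15:20–16:40.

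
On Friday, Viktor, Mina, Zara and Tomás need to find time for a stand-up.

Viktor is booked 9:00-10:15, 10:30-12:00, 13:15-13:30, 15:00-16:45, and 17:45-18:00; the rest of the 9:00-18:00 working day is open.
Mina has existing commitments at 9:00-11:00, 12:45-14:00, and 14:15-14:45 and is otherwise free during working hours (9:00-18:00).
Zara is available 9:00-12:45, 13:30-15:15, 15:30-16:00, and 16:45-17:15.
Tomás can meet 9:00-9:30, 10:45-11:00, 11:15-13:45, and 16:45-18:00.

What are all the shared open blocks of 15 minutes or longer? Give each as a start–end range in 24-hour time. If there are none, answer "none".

Viktor free within 09:00–18:00: 10:15–10:30, 12:00–13:15, 13:30–15:00, 16:45–17:45.
Mina free within 09:00–18:00: 11:00–12:45, 14:00–14:15, 14:45–18:00.
Viktor ∩ Mina: 12:00–12:45, 14:00–14:15, 14:45–15:00, 16:45–17:45.
Viktor ∩ Mina ∩ Zara: 12:00–12:45, 14:00–14:15, 14:45–15:00, 16:45–17:15.
Viktor ∩ Mina ∩ Zara ∩ Tomás: 12:00–12:45, 16:45–17:15.
Windows ≥ 15 min: 12:00–12:45, 16:45–17:15.

12:00–12:45, 16:45–17:15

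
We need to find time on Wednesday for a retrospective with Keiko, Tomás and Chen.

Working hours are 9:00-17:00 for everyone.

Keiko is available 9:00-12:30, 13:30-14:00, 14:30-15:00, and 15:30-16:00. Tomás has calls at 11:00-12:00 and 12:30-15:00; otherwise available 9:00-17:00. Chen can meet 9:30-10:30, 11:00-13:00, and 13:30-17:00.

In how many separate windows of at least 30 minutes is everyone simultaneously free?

3

Tomás free within 09:00–17:00: 09:00–11:00, 12:00–12:30, 15:00–17:00.
Keiko ∩ Tomás: 09:00–11:00, 12:00–12:30, 15:30–16:00.
Keiko ∩ Tomás ∩ Chen: 09:30–10:30, 12:00–12:30, 15:30–16:00.
Windows ≥ 30 min: 09:30–10:30, 12:00–12:30, 15:30–16:00.
That's 3 windows.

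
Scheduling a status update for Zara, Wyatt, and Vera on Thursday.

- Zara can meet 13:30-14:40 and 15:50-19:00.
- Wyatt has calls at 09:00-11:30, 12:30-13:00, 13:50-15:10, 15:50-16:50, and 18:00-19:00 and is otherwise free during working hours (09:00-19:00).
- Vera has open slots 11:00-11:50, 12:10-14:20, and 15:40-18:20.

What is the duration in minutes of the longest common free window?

70 minutes

Wyatt free within 09:00–19:00: 11:30–12:30, 13:00–13:50, 15:10–15:50, 16:50–18:00.
Zara ∩ Wyatt: 13:30–13:50, 16:50–18:00.
Zara ∩ Wyatt ∩ Vera: 13:30–13:50, 16:50–18:00.
Common window lengths: 20, 70 min; longest is 70.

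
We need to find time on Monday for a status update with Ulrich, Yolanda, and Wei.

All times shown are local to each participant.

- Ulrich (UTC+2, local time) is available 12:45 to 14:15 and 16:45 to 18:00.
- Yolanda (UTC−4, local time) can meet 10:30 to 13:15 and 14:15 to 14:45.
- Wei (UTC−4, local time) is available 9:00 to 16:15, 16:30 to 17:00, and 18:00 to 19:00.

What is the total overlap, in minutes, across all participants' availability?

Ulrich → UTC: 10:45–12:15, 14:45–16:00.
Yolanda → UTC: 14:30–17:15, 18:15–18:45.
Wei → UTC: 13:00–20:15, 20:30–21:00, 22:00–23:00.
Ulrich ∩ Yolanda: 14:45–16:00.
Ulrich ∩ Yolanda ∩ Wei: 14:45–16:00.
Total common minutes: 75.

75 minutes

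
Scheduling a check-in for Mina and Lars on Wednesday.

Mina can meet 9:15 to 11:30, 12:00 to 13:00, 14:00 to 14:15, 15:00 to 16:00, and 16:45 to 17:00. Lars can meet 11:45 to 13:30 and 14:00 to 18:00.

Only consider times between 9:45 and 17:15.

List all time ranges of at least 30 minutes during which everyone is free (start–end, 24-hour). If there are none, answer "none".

12:00–13:00, 15:00–16:00

Mina ∩ Lars: 12:00–13:00, 14:00–14:15, 15:00–16:00, 16:45–17:00.
Restricted to 09:45–17:15: 12:00–13:00, 14:00–14:15, 15:00–16:00, 16:45–17:00.
Windows ≥ 30 min: 12:00–13:00, 15:00–16:00.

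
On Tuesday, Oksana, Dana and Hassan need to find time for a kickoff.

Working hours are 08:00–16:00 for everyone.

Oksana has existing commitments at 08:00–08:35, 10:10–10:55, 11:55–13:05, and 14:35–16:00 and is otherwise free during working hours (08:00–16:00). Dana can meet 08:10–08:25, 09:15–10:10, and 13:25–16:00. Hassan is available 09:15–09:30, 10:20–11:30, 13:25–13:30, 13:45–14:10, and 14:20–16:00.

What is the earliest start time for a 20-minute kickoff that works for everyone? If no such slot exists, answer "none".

Oksana free within 08:00–16:00: 08:35–10:10, 10:55–11:55, 13:05–14:35.
Oksana ∩ Dana: 09:15–10:10, 13:25–14:35.
Oksana ∩ Dana ∩ Hassan: 09:15–09:30, 13:25–13:30, 13:45–14:10, 14:20–14:35.
Windows ≥ 20 min: 13:45–14:10.
Earliest such window starts at 13:45.

13:45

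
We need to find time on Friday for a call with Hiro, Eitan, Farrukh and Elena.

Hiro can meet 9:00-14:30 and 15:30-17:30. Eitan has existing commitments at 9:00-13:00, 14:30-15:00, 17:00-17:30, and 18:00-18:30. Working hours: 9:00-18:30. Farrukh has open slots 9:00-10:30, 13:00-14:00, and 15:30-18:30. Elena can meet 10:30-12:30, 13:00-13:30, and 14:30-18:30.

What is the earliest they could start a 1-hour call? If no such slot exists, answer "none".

Eitan free within 09:00–18:30: 13:00–14:30, 15:00–17:00, 17:30–18:00.
Hiro ∩ Eitan: 13:00–14:30, 15:30–17:00.
Hiro ∩ Eitan ∩ Farrukh: 13:00–14:00, 15:30–17:00.
Hiro ∩ Eitan ∩ Farrukh ∩ Elena: 13:00–13:30, 15:30–17:00.
Windows ≥ 60 min: 15:30–17:00.
Earliest such window starts at 15:30.

15:30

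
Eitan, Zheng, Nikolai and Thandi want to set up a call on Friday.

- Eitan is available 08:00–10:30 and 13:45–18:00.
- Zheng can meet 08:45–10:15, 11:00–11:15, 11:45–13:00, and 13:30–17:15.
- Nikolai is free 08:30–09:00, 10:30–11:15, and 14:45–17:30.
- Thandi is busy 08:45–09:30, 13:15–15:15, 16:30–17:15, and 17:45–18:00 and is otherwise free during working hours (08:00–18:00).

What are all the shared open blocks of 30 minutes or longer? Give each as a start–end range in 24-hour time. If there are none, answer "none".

Thandi free within 08:00–18:00: 08:00–08:45, 09:30–13:15, 15:15–16:30, 17:15–17:45.
Eitan ∩ Zheng: 08:45–10:15, 13:45–17:15.
Eitan ∩ Zheng ∩ Nikolai: 08:45–09:00, 14:45–17:15.
Eitan ∩ Zheng ∩ Nikolai ∩ Thandi: 15:15–16:30.
Windows ≥ 30 min: 15:15–16:30.

15:15–16:30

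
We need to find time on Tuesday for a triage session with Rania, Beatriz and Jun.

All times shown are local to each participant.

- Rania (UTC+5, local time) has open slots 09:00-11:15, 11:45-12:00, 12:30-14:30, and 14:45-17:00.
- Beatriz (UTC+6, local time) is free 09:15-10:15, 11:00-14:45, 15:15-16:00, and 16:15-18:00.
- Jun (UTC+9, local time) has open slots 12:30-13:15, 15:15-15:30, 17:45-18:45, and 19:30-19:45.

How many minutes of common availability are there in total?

Rania → UTC: 04:00–06:15, 06:45–07:00, 07:30–09:30, 09:45–12:00.
Beatriz → UTC: 03:15–04:15, 05:00–08:45, 09:15–10:00, 10:15–12:00.
Jun → UTC: 03:30–04:15, 06:15–06:30, 08:45–09:45, 10:30–10:45.
Rania ∩ Beatriz: 04:00–04:15, 05:00–06:15, 06:45–07:00, 07:30–08:45, 09:15–09:30, 09:45–10:00, 10:15–12:00.
Rania ∩ Beatriz ∩ Jun: 04:00–04:15, 09:15–09:30, 10:30–10:45.
Total common minutes: 15 + 15 + 15 = 45.

45 minutes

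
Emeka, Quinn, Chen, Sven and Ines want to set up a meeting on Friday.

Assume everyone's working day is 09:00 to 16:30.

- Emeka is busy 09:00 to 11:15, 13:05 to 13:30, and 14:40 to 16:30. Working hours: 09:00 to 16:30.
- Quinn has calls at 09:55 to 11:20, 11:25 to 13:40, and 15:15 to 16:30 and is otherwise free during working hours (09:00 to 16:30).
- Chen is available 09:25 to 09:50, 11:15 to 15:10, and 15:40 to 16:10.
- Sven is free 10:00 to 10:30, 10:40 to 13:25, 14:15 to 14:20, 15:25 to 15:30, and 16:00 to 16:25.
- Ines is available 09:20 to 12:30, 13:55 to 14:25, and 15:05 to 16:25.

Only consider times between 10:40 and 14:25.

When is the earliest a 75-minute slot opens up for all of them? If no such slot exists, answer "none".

Emeka free within 09:00–16:30: 11:15–13:05, 13:30–14:40.
Quinn free within 09:00–16:30: 09:00–09:55, 11:20–11:25, 13:40–15:15.
Emeka ∩ Quinn: 11:20–11:25, 13:40–14:40.
Emeka ∩ Quinn ∩ Chen: 11:20–11:25, 13:40–14:40.
Emeka ∩ Quinn ∩ Chen ∩ Sven: 11:20–11:25, 14:15–14:20.
Emeka ∩ Quinn ∩ Chen ∩ Sven ∩ Ines: 11:20–11:25, 14:15–14:20.
Restricted to 10:40–14:25: 11:20–11:25, 14:15–14:20.
Windows ≥ 75 min: (none).

none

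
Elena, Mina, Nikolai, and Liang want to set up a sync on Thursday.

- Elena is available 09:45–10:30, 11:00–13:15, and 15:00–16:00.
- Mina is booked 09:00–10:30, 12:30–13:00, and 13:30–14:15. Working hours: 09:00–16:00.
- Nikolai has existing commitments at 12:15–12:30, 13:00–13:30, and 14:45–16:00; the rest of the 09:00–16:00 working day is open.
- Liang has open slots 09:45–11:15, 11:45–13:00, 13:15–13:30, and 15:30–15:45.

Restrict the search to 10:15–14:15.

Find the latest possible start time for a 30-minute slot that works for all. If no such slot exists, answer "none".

11:45

Mina free within 09:00–16:00: 10:30–12:30, 13:00–13:30, 14:15–16:00.
Nikolai free within 09:00–16:00: 09:00–12:15, 12:30–13:00, 13:30–14:45.
Elena ∩ Mina: 11:00–12:30, 13:00–13:15, 15:00–16:00.
Elena ∩ Mina ∩ Nikolai: 11:00–12:15.
Elena ∩ Mina ∩ Nikolai ∩ Liang: 11:00–11:15, 11:45–12:15.
Restricted to 10:15–14:15: 11:00–11:15, 11:45–12:15.
Windows ≥ 30 min: 11:45–12:15.
Latest start in the last window 11:45–12:15 is 12:15 − 30 min = 11:45.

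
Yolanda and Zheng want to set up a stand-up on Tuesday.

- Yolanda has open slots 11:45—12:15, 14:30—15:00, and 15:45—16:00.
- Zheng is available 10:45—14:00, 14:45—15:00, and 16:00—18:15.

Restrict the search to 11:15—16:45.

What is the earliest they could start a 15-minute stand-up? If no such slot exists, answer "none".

Yolanda ∩ Zheng: 11:45–12:15, 14:45–15:00.
Restricted to 11:15–16:45: 11:45–12:15, 14:45–15:00.
Windows ≥ 15 min: 11:45–12:15, 14:45–15:00.
Earliest such window starts at 11:45.

11:45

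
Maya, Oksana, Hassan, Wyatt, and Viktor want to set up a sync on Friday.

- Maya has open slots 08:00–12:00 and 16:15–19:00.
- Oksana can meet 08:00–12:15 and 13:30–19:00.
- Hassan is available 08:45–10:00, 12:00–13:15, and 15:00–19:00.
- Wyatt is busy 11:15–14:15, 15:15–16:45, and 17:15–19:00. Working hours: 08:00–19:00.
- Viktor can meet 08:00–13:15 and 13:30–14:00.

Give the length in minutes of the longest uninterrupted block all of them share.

Wyatt free within 08:00–19:00: 08:00–11:15, 14:15–15:15, 16:45–17:15.
Maya ∩ Oksana: 08:00–12:00, 16:15–19:00.
Maya ∩ Oksana ∩ Hassan: 08:45–10:00, 16:15–19:00.
Maya ∩ Oksana ∩ Hassan ∩ Wyatt: 08:45–10:00, 16:45–17:15.
Maya ∩ Oksana ∩ Hassan ∩ Wyatt ∩ Viktor: 08:45–10:00.
Single common window of 75 minutes.

75 minutes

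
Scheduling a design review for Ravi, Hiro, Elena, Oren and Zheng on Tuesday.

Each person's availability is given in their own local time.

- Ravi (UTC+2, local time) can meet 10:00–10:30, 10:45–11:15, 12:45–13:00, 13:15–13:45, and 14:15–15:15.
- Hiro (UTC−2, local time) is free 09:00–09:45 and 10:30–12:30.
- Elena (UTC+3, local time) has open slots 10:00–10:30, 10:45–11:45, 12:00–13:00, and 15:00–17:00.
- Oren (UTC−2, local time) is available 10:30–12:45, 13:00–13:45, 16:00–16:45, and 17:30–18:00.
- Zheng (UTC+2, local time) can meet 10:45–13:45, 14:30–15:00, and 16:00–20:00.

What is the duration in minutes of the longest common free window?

30 minutes

Ravi → UTC: 08:00–08:30, 08:45–09:15, 10:45–11:00, 11:15–11:45, 12:15–13:15.
Hiro → UTC: 11:00–11:45, 12:30–14:30.
Elena → UTC: 07:00–07:30, 07:45–08:45, 09:00–10:00, 12:00–14:00.
Oren → UTC: 12:30–14:45, 15:00–15:45, 18:00–18:45, 19:30–20:00.
Zheng → UTC: 08:45–11:45, 12:30–13:00, 14:00–18:00.
Ravi ∩ Hiro: 11:15–11:45, 12:30–13:15.
Ravi ∩ Hiro ∩ Elena: 12:30–13:15.
Ravi ∩ Hiro ∩ Elena ∩ Oren: 12:30–13:15.
Ravi ∩ Hiro ∩ Elena ∩ Oren ∩ Zheng: 12:30–13:00.
Single common window of 30 minutes.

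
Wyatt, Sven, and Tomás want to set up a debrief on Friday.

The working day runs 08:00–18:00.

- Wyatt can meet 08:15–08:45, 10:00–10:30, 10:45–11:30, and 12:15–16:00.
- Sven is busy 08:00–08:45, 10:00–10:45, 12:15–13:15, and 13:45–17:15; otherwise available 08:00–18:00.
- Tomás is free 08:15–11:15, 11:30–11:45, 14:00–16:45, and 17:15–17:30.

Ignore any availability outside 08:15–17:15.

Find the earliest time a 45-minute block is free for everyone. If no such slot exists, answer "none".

Sven free within 08:00–18:00: 08:45–10:00, 10:45–12:15, 13:15–13:45, 17:15–18:00.
Wyatt ∩ Sven: 10:45–11:30, 13:15–13:45.
Wyatt ∩ Sven ∩ Tomás: 10:45–11:15.
Restricted to 08:15–17:15: 10:45–11:15.
Windows ≥ 45 min: (none).

none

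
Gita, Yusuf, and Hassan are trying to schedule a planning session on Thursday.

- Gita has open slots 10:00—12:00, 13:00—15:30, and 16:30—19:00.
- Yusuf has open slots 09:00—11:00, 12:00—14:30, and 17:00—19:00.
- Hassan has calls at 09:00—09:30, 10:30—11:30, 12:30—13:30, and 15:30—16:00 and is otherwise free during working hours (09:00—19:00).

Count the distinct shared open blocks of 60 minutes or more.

2

Hassan free within 09:00–19:00: 09:30–10:30, 11:30–12:30, 13:30–15:30, 16:00–19:00.
Gita ∩ Yusuf: 10:00–11:00, 13:00–14:30, 17:00–19:00.
Gita ∩ Yusuf ∩ Hassan: 10:00–10:30, 13:30–14:30, 17:00–19:00.
Windows ≥ 60 min: 13:30–14:30, 17:00–19:00.
That's 2 windows.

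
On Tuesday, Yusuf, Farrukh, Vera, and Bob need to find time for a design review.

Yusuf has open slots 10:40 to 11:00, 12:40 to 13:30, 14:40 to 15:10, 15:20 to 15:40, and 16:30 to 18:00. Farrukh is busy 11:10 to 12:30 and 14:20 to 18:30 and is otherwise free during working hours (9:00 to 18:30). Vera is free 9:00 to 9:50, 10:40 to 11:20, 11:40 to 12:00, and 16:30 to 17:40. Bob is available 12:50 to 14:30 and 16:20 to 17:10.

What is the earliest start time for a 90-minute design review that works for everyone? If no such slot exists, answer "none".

Farrukh free within 09:00–18:30: 09:00–11:10, 12:30–14:20.
Yusuf ∩ Farrukh: 10:40–11:00, 12:40–13:30.
Yusuf ∩ Farrukh ∩ Vera: 10:40–11:00.
Yusuf ∩ Farrukh ∩ Vera ∩ Bob: (none).
Windows ≥ 90 min: (none).

none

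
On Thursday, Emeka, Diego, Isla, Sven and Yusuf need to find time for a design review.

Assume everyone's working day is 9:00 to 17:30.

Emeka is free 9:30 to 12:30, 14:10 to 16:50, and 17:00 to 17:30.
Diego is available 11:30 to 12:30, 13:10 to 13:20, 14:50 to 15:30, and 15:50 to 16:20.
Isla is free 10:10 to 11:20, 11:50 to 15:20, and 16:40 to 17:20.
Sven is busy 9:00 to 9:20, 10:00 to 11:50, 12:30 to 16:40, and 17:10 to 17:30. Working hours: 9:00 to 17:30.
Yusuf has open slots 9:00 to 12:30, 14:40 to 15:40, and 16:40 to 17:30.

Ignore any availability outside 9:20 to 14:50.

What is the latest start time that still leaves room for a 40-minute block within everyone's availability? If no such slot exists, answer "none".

11:50

Sven free within 09:00–17:30: 09:20–10:00, 11:50–12:30, 16:40–17:10.
Emeka ∩ Diego: 11:30–12:30, 14:50–15:30, 15:50–16:20.
Emeka ∩ Diego ∩ Isla: 11:50–12:30, 14:50–15:20.
Emeka ∩ Diego ∩ Isla ∩ Sven: 11:50–12:30.
Emeka ∩ Diego ∩ Isla ∩ Sven ∩ Yusuf: 11:50–12:30.
Restricted to 09:20–14:50: 11:50–12:30.
Windows ≥ 40 min: 11:50–12:30.
Latest start in the last window 11:50–12:30 is 12:30 − 40 min = 11:50.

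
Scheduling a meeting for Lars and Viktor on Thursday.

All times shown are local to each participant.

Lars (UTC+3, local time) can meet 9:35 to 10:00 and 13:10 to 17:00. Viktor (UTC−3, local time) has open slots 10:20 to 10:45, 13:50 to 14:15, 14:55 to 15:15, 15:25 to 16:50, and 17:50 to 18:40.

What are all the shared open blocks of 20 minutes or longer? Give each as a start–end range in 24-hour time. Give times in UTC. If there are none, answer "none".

13:20–13:45

Lars → UTC: 06:35–07:00, 10:10–14:00.
Viktor → UTC: 13:20–13:45, 16:50–17:15, 17:55–18:15, 18:25–19:50, 20:50–21:40.
Lars ∩ Viktor: 13:20–13:45.
Windows ≥ 20 min: 13:20–13:45.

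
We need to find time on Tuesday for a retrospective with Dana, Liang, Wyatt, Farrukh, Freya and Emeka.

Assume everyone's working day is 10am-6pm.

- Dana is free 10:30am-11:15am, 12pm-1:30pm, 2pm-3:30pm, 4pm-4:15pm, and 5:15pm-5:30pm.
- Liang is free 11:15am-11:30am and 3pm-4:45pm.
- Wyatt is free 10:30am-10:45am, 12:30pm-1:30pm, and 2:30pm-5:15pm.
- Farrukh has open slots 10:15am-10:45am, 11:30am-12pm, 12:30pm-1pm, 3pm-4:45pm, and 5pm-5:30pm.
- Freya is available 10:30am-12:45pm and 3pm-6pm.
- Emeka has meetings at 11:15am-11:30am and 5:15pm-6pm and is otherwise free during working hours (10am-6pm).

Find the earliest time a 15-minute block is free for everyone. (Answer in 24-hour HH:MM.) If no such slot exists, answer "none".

Emeka free within 10:00–18:00: 10:00–11:15, 11:30–17:15.
Dana ∩ Liang: 15:00–15:30, 16:00–16:15.
Dana ∩ Liang ∩ Wyatt: 15:00–15:30, 16:00–16:15.
Dana ∩ Liang ∩ Wyatt ∩ Farrukh: 15:00–15:30, 16:00–16:15.
Dana ∩ Liang ∩ Wyatt ∩ Farrukh ∩ Freya: 15:00–15:30, 16:00–16:15.
Dana ∩ Liang ∩ Wyatt ∩ Farrukh ∩ Freya ∩ Emeka: 15:00–15:30, 16:00–16:15.
Windows ≥ 15 min: 15:00–15:30, 16:00–16:15.
Earliest such window starts at 15:00.

15:00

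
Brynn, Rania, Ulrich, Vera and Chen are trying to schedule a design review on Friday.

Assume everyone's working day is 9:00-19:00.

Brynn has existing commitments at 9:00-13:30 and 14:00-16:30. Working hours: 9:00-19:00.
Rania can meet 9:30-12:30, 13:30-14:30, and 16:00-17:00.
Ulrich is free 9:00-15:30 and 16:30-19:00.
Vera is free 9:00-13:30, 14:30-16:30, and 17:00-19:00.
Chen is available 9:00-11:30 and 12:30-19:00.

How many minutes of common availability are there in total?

0 minutes

Brynn free within 09:00–19:00: 13:30–14:00, 16:30–19:00.
Brynn ∩ Rania: 13:30–14:00, 16:30–17:00.
Brynn ∩ Rania ∩ Ulrich: 13:30–14:00, 16:30–17:00.
Brynn ∩ Rania ∩ Ulrich ∩ Vera: (none).
Brynn ∩ Rania ∩ Ulrich ∩ Vera ∩ Chen: (none).
Total common minutes: 0.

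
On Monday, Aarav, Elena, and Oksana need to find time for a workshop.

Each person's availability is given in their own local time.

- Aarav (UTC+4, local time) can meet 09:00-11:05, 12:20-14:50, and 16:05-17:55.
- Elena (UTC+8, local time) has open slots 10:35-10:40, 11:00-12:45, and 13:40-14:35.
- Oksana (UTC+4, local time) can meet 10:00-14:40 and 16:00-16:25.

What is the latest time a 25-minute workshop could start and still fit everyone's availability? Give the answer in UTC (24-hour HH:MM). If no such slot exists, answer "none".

Aarav → UTC: 05:00–07:05, 08:20–10:50, 12:05–13:55.
Elena → UTC: 02:35–02:40, 03:00–04:45, 05:40–06:35.
Oksana → UTC: 06:00–10:40, 12:00–12:25.
Aarav ∩ Elena: 05:40–06:35.
Aarav ∩ Elena ∩ Oksana: 06:00–06:35.
Windows ≥ 25 min: 06:00–06:35.
Latest start in the last window 06:00–06:35 is 06:35 − 25 min = 06:10.

06:10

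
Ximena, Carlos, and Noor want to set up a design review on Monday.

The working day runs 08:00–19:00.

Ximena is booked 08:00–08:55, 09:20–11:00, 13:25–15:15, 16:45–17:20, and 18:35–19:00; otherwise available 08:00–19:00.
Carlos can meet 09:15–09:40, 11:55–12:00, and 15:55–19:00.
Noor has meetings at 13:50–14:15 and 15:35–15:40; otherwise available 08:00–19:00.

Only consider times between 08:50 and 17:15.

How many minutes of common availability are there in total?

60 minutes

Ximena free within 08:00–19:00: 08:55–09:20, 11:00–13:25, 15:15–16:45, 17:20–18:35.
Noor free within 08:00–19:00: 08:00–13:50, 14:15–15:35, 15:40–19:00.
Ximena ∩ Carlos: 09:15–09:20, 11:55–12:00, 15:55–16:45, 17:20–18:35.
Ximena ∩ Carlos ∩ Noor: 09:15–09:20, 11:55–12:00, 15:55–16:45, 17:20–18:35.
Restricted to 08:50–17:15: 09:15–09:20, 11:55–12:00, 15:55–16:45.
Total common minutes: 5 + 5 + 50 = 60.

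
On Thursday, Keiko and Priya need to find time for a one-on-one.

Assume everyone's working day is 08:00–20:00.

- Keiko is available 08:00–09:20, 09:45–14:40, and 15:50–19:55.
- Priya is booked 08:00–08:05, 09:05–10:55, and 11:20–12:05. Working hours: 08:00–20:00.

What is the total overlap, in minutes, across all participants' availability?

Priya free within 08:00–20:00: 08:05–09:05, 10:55–11:20, 12:05–20:00.
Keiko ∩ Priya: 08:05–09:05, 10:55–11:20, 12:05–14:40, 15:50–19:55.
Total common minutes: 60 + 25 + 155 + 245 = 485.

485 minutes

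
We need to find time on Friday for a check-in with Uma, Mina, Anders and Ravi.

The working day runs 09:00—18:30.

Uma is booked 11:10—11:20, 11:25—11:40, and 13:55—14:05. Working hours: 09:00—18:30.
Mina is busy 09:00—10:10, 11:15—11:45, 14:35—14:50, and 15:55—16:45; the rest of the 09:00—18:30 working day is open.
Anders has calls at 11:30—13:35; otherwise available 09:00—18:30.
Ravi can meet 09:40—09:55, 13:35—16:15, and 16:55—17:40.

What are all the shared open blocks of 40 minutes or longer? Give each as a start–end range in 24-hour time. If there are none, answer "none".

14:50–15:55, 16:55–17:40

Uma free within 09:00–18:30: 09:00–11:10, 11:20–11:25, 11:40–13:55, 14:05–18:30.
Mina free within 09:00–18:30: 10:10–11:15, 11:45–14:35, 14:50–15:55, 16:45–18:30.
Anders free within 09:00–18:30: 09:00–11:30, 13:35–18:30.
Uma ∩ Mina: 10:10–11:10, 11:45–13:55, 14:05–14:35, 14:50–15:55, 16:45–18:30.
Uma ∩ Mina ∩ Anders: 10:10–11:10, 13:35–13:55, 14:05–14:35, 14:50–15:55, 16:45–18:30.
Uma ∩ Mina ∩ Anders ∩ Ravi: 13:35–13:55, 14:05–14:35, 14:50–15:55, 16:55–17:40.
Windows ≥ 40 min: 14:50–15:55, 16:55–17:40.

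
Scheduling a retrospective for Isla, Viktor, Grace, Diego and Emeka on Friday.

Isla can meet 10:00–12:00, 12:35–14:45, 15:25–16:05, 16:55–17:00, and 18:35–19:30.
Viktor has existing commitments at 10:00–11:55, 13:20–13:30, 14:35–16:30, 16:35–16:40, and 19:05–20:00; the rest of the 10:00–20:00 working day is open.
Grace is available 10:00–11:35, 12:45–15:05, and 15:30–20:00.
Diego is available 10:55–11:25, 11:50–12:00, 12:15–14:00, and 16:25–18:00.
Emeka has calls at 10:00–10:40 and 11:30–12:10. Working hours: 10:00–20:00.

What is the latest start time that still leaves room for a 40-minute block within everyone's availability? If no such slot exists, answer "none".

Viktor free within 10:00–20:00: 11:55–13:20, 13:30–14:35, 16:30–16:35, 16:40–19:05.
Emeka free within 10:00–20:00: 10:40–11:30, 12:10–20:00.
Isla ∩ Viktor: 11:55–12:00, 12:35–13:20, 13:30–14:35, 16:55–17:00, 18:35–19:05.
Isla ∩ Viktor ∩ Grace: 12:45–13:20, 13:30–14:35, 16:55–17:00, 18:35–19:05.
Isla ∩ Viktor ∩ Grace ∩ Diego: 12:45–13:20, 13:30–14:00, 16:55–17:00.
Isla ∩ Viktor ∩ Grace ∩ Diego ∩ Emeka: 12:45–13:20, 13:30–14:00, 16:55–17:00.
Windows ≥ 40 min: (none).

none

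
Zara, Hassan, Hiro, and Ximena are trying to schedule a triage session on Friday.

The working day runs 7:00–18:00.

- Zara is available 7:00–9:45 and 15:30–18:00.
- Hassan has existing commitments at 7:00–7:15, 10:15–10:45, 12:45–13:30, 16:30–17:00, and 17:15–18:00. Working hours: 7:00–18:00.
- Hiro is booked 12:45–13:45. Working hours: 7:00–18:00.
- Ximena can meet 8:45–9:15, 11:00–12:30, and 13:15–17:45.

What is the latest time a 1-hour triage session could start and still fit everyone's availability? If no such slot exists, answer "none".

15:30

Hassan free within 07:00–18:00: 07:15–10:15, 10:45–12:45, 13:30–16:30, 17:00–17:15.
Hiro free within 07:00–18:00: 07:00–12:45, 13:45–18:00.
Zara ∩ Hassan: 07:15–09:45, 15:30–16:30, 17:00–17:15.
Zara ∩ Hassan ∩ Hiro: 07:15–09:45, 15:30–16:30, 17:00–17:15.
Zara ∩ Hassan ∩ Hiro ∩ Ximena: 08:45–09:15, 15:30–16:30, 17:00–17:15.
Windows ≥ 60 min: 15:30–16:30.
Latest start in the last window 15:30–16:30 is 16:30 − 60 min = 15:30.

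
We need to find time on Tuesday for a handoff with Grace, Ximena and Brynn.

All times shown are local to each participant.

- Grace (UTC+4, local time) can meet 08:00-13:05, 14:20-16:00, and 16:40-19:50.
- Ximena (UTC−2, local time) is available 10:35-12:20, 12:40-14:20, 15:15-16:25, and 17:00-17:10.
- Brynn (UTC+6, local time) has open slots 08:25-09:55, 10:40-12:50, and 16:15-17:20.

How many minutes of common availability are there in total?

Grace → UTC: 04:00–09:05, 10:20–12:00, 12:40–15:50.
Ximena → UTC: 12:35–14:20, 14:40–16:20, 17:15–18:25, 19:00–19:10.
Brynn → UTC: 02:25–03:55, 04:40–06:50, 10:15–11:20.
Grace ∩ Ximena: 12:40–14:20, 14:40–15:50.
Grace ∩ Ximena ∩ Brynn: (none).
Total common minutes: 0.

0 minutes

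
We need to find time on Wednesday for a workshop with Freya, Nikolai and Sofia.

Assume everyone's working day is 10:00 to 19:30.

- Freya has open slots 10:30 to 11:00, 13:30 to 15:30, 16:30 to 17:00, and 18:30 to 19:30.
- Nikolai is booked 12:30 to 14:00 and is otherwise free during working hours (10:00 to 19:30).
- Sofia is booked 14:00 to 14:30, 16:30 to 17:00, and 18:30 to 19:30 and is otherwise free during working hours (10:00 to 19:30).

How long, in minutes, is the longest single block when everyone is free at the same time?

60 minutes

Nikolai free within 10:00–19:30: 10:00–12:30, 14:00–19:30.
Sofia free within 10:00–19:30: 10:00–14:00, 14:30–16:30, 17:00–18:30.
Freya ∩ Nikolai: 10:30–11:00, 14:00–15:30, 16:30–17:00, 18:30–19:30.
Freya ∩ Nikolai ∩ Sofia: 10:30–11:00, 14:30–15:30.
Common window lengths: 30, 60 min; longest is 60.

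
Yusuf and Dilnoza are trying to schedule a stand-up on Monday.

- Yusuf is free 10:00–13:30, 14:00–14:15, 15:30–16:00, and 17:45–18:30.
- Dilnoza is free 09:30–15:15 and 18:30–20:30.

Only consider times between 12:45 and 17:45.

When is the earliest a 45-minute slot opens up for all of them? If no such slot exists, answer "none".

12:45

Yusuf ∩ Dilnoza: 10:00–13:30, 14:00–14:15.
Restricted to 12:45–17:45: 12:45–13:30, 14:00–14:15.
Windows ≥ 45 min: 12:45–13:30.
Earliest such window starts at 12:45.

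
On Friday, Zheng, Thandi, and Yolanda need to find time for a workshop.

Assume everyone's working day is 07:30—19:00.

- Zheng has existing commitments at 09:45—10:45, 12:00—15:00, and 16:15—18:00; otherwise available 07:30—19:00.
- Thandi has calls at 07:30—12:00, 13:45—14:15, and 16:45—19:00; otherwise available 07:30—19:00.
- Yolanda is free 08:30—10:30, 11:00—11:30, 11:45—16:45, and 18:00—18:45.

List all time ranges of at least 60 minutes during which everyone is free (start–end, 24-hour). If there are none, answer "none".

Zheng free within 07:30–19:00: 07:30–09:45, 10:45–12:00, 15:00–16:15, 18:00–19:00.
Thandi free within 07:30–19:00: 12:00–13:45, 14:15–16:45.
Zheng ∩ Thandi: 15:00–16:15.
Zheng ∩ Thandi ∩ Yolanda: 15:00–16:15.
Windows ≥ 60 min: 15:00–16:15.

15:00–16:15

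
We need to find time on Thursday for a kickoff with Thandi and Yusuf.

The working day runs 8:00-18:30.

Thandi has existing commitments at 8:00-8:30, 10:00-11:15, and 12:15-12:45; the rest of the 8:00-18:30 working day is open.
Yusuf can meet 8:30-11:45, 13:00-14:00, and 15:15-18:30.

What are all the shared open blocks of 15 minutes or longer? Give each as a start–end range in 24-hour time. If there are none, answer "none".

Thandi free within 08:00–18:30: 08:30–10:00, 11:15–12:15, 12:45–18:30.
Thandi ∩ Yusuf: 08:30–10:00, 11:15–11:45, 13:00–14:00, 15:15–18:30.
Windows ≥ 15 min: 08:30–10:00, 11:15–11:45, 13:00–14:00, 15:15–18:30.

08:30–10:00, 11:15–11:45, 13:00–14:00, 15:15–18:30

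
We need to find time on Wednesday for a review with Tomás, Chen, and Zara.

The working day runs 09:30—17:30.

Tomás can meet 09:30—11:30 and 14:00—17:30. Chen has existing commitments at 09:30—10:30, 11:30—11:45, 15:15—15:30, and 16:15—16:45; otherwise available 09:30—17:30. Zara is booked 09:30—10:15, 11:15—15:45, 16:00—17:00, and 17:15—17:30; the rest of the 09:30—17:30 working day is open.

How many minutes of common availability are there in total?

Chen free within 09:30–17:30: 10:30–11:30, 11:45–15:15, 15:30–16:15, 16:45–17:30.
Zara free within 09:30–17:30: 10:15–11:15, 15:45–16:00, 17:00–17:15.
Tomás ∩ Chen: 10:30–11:30, 14:00–15:15, 15:30–16:15, 16:45–17:30.
Tomás ∩ Chen ∩ Zara: 10:30–11:15, 15:45–16:00, 17:00–17:15.
Total common minutes: 45 + 15 + 15 = 75.

75 minutes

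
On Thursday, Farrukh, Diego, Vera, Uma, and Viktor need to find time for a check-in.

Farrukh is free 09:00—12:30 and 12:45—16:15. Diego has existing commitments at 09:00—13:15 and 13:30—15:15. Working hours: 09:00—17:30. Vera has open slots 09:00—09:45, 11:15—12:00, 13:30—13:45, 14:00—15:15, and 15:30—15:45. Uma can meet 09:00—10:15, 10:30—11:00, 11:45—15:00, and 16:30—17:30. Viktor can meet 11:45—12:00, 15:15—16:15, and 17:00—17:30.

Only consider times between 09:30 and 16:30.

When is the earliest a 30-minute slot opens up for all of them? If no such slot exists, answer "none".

Diego free within 09:00–17:30: 13:15–13:30, 15:15–17:30.
Farrukh ∩ Diego: 13:15–13:30, 15:15–16:15.
Farrukh ∩ Diego ∩ Vera: 15:30–15:45.
Farrukh ∩ Diego ∩ Vera ∩ Uma: (none).
Farrukh ∩ Diego ∩ Vera ∩ Uma ∩ Viktor: (none).
Restricted to 09:30–16:30: (none).
Windows ≥ 30 min: (none).

none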